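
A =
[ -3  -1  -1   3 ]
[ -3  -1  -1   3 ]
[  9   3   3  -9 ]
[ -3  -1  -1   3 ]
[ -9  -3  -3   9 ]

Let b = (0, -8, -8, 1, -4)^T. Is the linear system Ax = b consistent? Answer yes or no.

Row reduce the augmented matrix [A | b].
R2 ← R2 − R1: [0, 0, 0, 0, -8]
R3 ← R3 + (3)·R1: [0, 0, 0, 0, -8]
R4 ← R4 − R1: [0, 0, 0, 0, 1]
R5 ← R5 − (3)·R1: [0, 0, 0, 0, -4]
R3 ← R3 − R2: [0, 0, 0, 0, 0]
R4 ← R4 + (1/8)·R2: [0, 0, 0, 0, 0]
R5 ← R5 − (1/2)·R2: [0, 0, 0, 0, 0]
The echelon form has 2 nonzero rows; the last pivot sits in the augmented column, so rank(A) = 1 but rank([A|b]) = 2.
Since the ranks differ, the system is inconsistent.

no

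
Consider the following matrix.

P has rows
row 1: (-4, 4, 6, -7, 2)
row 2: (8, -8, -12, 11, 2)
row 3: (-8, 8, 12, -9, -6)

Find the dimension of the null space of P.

3

Row reduce to echelon form.
R2 ← R2 + (2)·R1: [0, 0, 0, -3, 6]
R3 ← R3 − (2)·R1: [0, 0, 0, 5, -10]
R3 ← R3 + (5/3)·R2: [0, 0, 0, 0, 0]
2 nonzero rows, so rank(P) = 2.
P has 5 columns; by rank–nullity, nullity = 5 − 2 = 3.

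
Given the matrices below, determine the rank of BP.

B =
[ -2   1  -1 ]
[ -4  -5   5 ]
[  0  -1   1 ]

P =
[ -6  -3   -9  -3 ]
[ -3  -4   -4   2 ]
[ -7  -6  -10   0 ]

First compute BP:
[[ 16,   8,  24,   8],
 [  4,   2,   6,   2],
 [ -4,  -2,  -6,  -2]]
Now row reduce the product.
R2 ← R2 − (1/4)·R1: [0, 0, 0, 0]
R3 ← R3 + (1/4)·R1: [0, 0, 0, 0]
1 nonzero row, so rank(BP) = 1.

1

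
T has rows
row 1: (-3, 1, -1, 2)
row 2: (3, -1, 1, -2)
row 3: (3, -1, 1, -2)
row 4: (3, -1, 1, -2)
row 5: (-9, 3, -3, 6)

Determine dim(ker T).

Row reduce to echelon form.
R2 ← R2 + R1: [0, 0, 0, 0]
R3 ← R3 + R1: [0, 0, 0, 0]
R4 ← R4 + R1: [0, 0, 0, 0]
R5 ← R5 − (3)·R1: [0, 0, 0, 0]
1 nonzero row, so rank(T) = 1.
T has 4 columns; by rank–nullity, nullity = 4 − 1 = 3.

3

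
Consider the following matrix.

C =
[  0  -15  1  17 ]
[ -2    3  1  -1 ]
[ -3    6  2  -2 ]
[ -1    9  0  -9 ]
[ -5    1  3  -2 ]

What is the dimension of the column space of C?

Row reduce to echelon form.
Swap R1 ↔ R2
R3 ← R3 − (3/2)·R1: [0, 3/2, 1/2, -1/2]
R4 ← R4 − (1/2)·R1: [0, 15/2, -1/2, -17/2]
R5 ← R5 − (5/2)·R1: [0, -13/2, 1/2, 1/2]
R3 ← R3 + (1/10)·R2: [0, 0, 3/5, 6/5]
R4 ← R4 + (1/2)·R2: [0, 0, 0, 0]
R5 ← R5 − (13/30)·R2: [0, 0, 1/15, -103/15]
R5 ← R5 − (1/9)·R3: [0, 0, 0, -7]
Swap R4 ↔ R5
Echelon form has 4 nonzero rows, so rank(C) = 4.
The column space has dimension equal to the rank: 4.

4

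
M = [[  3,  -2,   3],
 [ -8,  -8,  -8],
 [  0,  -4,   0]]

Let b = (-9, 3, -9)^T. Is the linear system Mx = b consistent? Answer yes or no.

Row reduce the augmented matrix [M | b].
R2 ← R2 + (8/3)·R1: [0, -40/3, 0, -21]
R3 ← R3 − (3/10)·R2: [0, 0, 0, -27/10]
The echelon form has 3 nonzero rows; the last pivot sits in the augmented column, so rank(M) = 2 but rank([M|b]) = 3.
Since the ranks differ, the system is inconsistent.

no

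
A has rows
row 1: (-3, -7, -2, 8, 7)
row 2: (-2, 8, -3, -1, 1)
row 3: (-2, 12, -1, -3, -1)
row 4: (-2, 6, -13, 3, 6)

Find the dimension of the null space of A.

Row reduce to echelon form.
R2 ← R2 − (2/3)·R1: [0, 38/3, -5/3, -19/3, -11/3]
R3 ← R3 − (2/3)·R1: [0, 50/3, 1/3, -25/3, -17/3]
R4 ← R4 − (2/3)·R1: [0, 32/3, -35/3, -7/3, 4/3]
R3 ← R3 − (25/19)·R2: [0, 0, 48/19, 0, -16/19]
R4 ← R4 − (16/19)·R2: [0, 0, -195/19, 3, 84/19]
R4 ← R4 + (65/16)·R3: [0, 0, 0, 3, 1]
4 nonzero rows, so rank(A) = 4.
A has 5 columns; by rank–nullity, nullity = 5 − 4 = 1.

1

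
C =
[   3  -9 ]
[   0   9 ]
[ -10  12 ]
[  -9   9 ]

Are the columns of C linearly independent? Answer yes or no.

yes

Row reduce C to echelon form.
R3 ← R3 + (10/3)·R1: [0, -18]
R4 ← R4 + (3)·R1: [0, -18]
R3 ← R3 + (2)·R2: [0, 0]
R4 ← R4 + (2)·R2: [0, 0]
2 pivots among 2 columns.
Every column is a pivot column, so the columns are linearly independent.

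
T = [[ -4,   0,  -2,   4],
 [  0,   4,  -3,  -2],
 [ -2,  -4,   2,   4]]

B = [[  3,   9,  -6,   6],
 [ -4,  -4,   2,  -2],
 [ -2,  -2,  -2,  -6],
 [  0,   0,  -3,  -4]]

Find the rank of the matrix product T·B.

First compute TB:
[[ -8, -32,  16, -28],
 [-10, -10,  20,  18],
 [  6,  -6, -12, -32]]
Now row reduce the product.
R2 ← R2 − (5/4)·R1: [0, 30, 0, 53]
R3 ← R3 + (3/4)·R1: [0, -30, 0, -53]
R3 ← R3 + R2: [0, 0, 0, 0]
2 nonzero rows, so rank(TB) = 2.

2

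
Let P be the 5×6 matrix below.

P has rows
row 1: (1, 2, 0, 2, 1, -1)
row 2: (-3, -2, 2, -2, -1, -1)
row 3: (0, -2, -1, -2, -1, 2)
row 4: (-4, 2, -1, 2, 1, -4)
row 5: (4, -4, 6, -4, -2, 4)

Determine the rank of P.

3

Row reduce to echelon form.
R2 ← R2 + (3)·R1: [0, 4, 2, 4, 2, -4]
R4 ← R4 + (4)·R1: [0, 10, -1, 10, 5, -8]
R5 ← R5 − (4)·R1: [0, -12, 6, -12, -6, 8]
R3 ← R3 + (1/2)·R2: [0, 0, 0, 0, 0, 0]
R4 ← R4 − (5/2)·R2: [0, 0, -6, 0, 0, 2]
R5 ← R5 + (3)·R2: [0, 0, 12, 0, 0, -4]
Swap R3 ↔ R4
R5 ← R5 + (2)·R3: [0, 0, 0, 0, 0, 0]
Echelon form has 3 nonzero rows, so rank(P) = 3.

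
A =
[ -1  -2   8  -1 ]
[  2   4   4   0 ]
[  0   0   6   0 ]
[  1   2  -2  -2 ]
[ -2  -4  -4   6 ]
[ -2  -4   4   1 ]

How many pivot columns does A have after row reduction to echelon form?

Row reduce to echelon form.
R2 ← R2 + (2)·R1: [0, 0, 20, -2]
R4 ← R4 + R1: [0, 0, 6, -3]
R5 ← R5 − (2)·R1: [0, 0, -20, 8]
R6 ← R6 − (2)·R1: [0, 0, -12, 3]
R3 ← R3 − (3/10)·R2: [0, 0, 0, 3/5]
R4 ← R4 − (3/10)·R2: [0, 0, 0, -12/5]
R5 ← R5 + R2: [0, 0, 0, 6]
R6 ← R6 + (3/5)·R2: [0, 0, 0, 9/5]
R4 ← R4 + (4)·R3: [0, 0, 0, 0]
R5 ← R5 − (10)·R3: [0, 0, 0, 0]
R6 ← R6 − (3)·R3: [0, 0, 0, 0]
Echelon form has 3 nonzero rows, so rank(A) = 3.
Each nonzero row contributes one pivot column: 3 pivot columns.

3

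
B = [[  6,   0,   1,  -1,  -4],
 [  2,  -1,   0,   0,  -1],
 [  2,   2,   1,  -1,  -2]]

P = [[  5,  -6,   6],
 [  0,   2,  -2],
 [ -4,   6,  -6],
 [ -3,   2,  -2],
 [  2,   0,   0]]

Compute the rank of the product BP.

2

First compute BP:
[[ 21, -32,  32],
 [  8, -14,  14],
 [  5,  -4,   4]]
Now row reduce the product.
R2 ← R2 − (8/21)·R1: [0, -38/21, 38/21]
R3 ← R3 − (5/21)·R1: [0, 76/21, -76/21]
R3 ← R3 + (2)·R2: [0, 0, 0]
2 nonzero rows, so rank(BP) = 2.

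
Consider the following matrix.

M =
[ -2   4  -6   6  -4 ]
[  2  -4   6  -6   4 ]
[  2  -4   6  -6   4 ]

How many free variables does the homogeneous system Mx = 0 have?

Row reduce to echelon form.
R2 ← R2 + R1: [0, 0, 0, 0, 0]
R3 ← R3 + R1: [0, 0, 0, 0, 0]
1 nonzero row, so rank(M) = 1.
M has 5 columns; by rank–nullity, nullity = 5 − 1 = 4.

4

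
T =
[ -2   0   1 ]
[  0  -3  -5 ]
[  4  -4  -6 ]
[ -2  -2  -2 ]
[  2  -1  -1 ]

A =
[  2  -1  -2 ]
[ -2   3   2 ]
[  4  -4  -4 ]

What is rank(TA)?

First compute TA:
[[  0,  -2,   0],
 [-14,  11,  14],
 [ -8,   8,   8],
 [ -8,   4,   8],
 [  2,  -1,  -2]]
Now row reduce the product.
Swap R1 ↔ R2
R3 ← R3 − (4/7)·R1: [0, 12/7, 0]
R4 ← R4 − (4/7)·R1: [0, -16/7, 0]
R5 ← R5 + (1/7)·R1: [0, 4/7, 0]
R3 ← R3 + (6/7)·R2: [0, 0, 0]
R4 ← R4 − (8/7)·R2: [0, 0, 0]
R5 ← R5 + (2/7)·R2: [0, 0, 0]
2 nonzero rows, so rank(TA) = 2.

2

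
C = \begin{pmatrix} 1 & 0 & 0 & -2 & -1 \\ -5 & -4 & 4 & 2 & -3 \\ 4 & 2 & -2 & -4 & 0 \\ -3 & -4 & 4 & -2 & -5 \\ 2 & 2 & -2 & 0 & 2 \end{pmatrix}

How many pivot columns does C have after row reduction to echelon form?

Row reduce to echelon form.
R2 ← R2 + (5)·R1: [0, -4, 4, -8, -8]
R3 ← R3 − (4)·R1: [0, 2, -2, 4, 4]
R4 ← R4 + (3)·R1: [0, -4, 4, -8, -8]
R5 ← R5 − (2)·R1: [0, 2, -2, 4, 4]
R3 ← R3 + (1/2)·R2: [0, 0, 0, 0, 0]
R4 ← R4 − R2: [0, 0, 0, 0, 0]
R5 ← R5 + (1/2)·R2: [0, 0, 0, 0, 0]
Echelon form has 2 nonzero rows, so rank(C) = 2.
Each nonzero row contributes one pivot column: 2 pivot columns.

2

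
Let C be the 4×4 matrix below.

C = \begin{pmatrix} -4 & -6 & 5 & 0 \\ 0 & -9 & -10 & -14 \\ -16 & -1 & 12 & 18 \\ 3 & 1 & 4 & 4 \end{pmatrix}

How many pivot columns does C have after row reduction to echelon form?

4

Row reduce to echelon form.
R3 ← R3 − (4)·R1: [0, 23, -8, 18]
R4 ← R4 + (3/4)·R1: [0, -7/2, 31/4, 4]
R3 ← R3 + (23/9)·R2: [0, 0, -302/9, -160/9]
R4 ← R4 − (7/18)·R2: [0, 0, 419/36, 85/9]
R4 ← R4 + (419/1208)·R3: [0, 0, 0, 495/151]
Echelon form has 4 nonzero rows, so rank(C) = 4.
Each nonzero row contributes one pivot column: 4 pivot columns.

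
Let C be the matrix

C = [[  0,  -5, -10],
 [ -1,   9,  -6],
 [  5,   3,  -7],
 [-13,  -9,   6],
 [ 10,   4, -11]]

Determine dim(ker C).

0

Row reduce to echelon form.
Swap R1 ↔ R2
R3 ← R3 + (5)·R1: [0, 48, -37]
R4 ← R4 − (13)·R1: [0, -126, 84]
R5 ← R5 + (10)·R1: [0, 94, -71]
R3 ← R3 + (48/5)·R2: [0, 0, -133]
R4 ← R4 − (126/5)·R2: [0, 0, 336]
R5 ← R5 + (94/5)·R2: [0, 0, -259]
R4 ← R4 + (48/19)·R3: [0, 0, 0]
R5 ← R5 − (37/19)·R3: [0, 0, 0]
3 nonzero rows, so rank(C) = 3.
C has 3 columns; by rank–nullity, nullity = 3 − 3 = 0.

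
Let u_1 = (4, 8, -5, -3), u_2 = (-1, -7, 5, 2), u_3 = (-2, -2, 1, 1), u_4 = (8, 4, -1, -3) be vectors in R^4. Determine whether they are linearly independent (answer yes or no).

Form the matrix with these vectors as rows and row reduce.
R2 ← R2 + (1/4)·R1: [0, -5, 15/4, 5/4]
R3 ← R3 + (1/2)·R1: [0, 2, -3/2, -1/2]
R4 ← R4 − (2)·R1: [0, -12, 9, 3]
R3 ← R3 + (2/5)·R2: [0, 0, 0, 0]
R4 ← R4 − (12/5)·R2: [0, 0, 0, 0]
2 nonzero rows, so the 4 vectors span a space of dimension 2.
Since 2 < 4, the vectors are linearly dependent.

no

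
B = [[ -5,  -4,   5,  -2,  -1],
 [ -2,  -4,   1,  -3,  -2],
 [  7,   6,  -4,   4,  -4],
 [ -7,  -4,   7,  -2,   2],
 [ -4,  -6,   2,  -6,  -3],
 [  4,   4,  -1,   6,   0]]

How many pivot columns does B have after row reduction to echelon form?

Row reduce to echelon form.
R2 ← R2 − (2/5)·R1: [0, -12/5, -1, -11/5, -8/5]
R3 ← R3 + (7/5)·R1: [0, 2/5, 3, 6/5, -27/5]
R4 ← R4 − (7/5)·R1: [0, 8/5, 0, 4/5, 17/5]
R5 ← R5 − (4/5)·R1: [0, -14/5, -2, -22/5, -11/5]
R6 ← R6 + (4/5)·R1: [0, 4/5, 3, 22/5, -4/5]
R3 ← R3 + (1/6)·R2: [0, 0, 17/6, 5/6, -17/3]
R4 ← R4 + (2/3)·R2: [0, 0, -2/3, -2/3, 7/3]
R5 ← R5 − (7/6)·R2: [0, 0, -5/6, -11/6, -1/3]
R6 ← R6 + (1/3)·R2: [0, 0, 8/3, 11/3, -4/3]
R4 ← R4 + (4/17)·R3: [0, 0, 0, -8/17, 1]
R5 ← R5 + (5/17)·R3: [0, 0, 0, -27/17, -2]
R6 ← R6 − (16/17)·R3: [0, 0, 0, 49/17, 4]
R5 ← R5 − (27/8)·R4: [0, 0, 0, 0, -43/8]
R6 ← R6 + (49/8)·R4: [0, 0, 0, 0, 81/8]
R6 ← R6 + (81/43)·R5: [0, 0, 0, 0, 0]
Echelon form has 5 nonzero rows, so rank(B) = 5.
Each nonzero row contributes one pivot column: 5 pivot columns.

5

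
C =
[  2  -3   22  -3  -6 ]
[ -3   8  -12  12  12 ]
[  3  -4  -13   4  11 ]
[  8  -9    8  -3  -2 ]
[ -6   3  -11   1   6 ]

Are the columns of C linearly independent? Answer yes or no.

yes

Row reduce C to echelon form.
R2 ← R2 + (3/2)·R1: [0, 7/2, 21, 15/2, 3]
R3 ← R3 − (3/2)·R1: [0, 1/2, -46, 17/2, 20]
R4 ← R4 − (4)·R1: [0, 3, -80, 9, 22]
R5 ← R5 + (3)·R1: [0, -6, 55, -8, -12]
R3 ← R3 − (1/7)·R2: [0, 0, -49, 52/7, 137/7]
R4 ← R4 − (6/7)·R2: [0, 0, -98, 18/7, 136/7]
R5 ← R5 + (12/7)·R2: [0, 0, 91, 34/7, -48/7]
R4 ← R4 − (2)·R3: [0, 0, 0, -86/7, -138/7]
R5 ← R5 + (13/7)·R3: [0, 0, 0, 914/49, 1445/49]
R5 ← R5 + (457/301)·R4: [0, 0, 0, 0, -19/43]
5 pivots among 5 columns.
Every column is a pivot column, so the columns are linearly independent.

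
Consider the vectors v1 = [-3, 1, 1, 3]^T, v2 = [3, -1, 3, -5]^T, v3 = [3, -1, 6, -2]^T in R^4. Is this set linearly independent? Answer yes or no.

Form the matrix with these vectors as rows and row reduce.
R2 ← R2 + R1: [0, 0, 4, -2]
R3 ← R3 + R1: [0, 0, 7, 1]
R3 ← R3 − (7/4)·R2: [0, 0, 0, 9/2]
3 nonzero rows, so the 3 vectors span a space of dimension 3.
Since 3 = 3, the vectors are linearly independent.

yes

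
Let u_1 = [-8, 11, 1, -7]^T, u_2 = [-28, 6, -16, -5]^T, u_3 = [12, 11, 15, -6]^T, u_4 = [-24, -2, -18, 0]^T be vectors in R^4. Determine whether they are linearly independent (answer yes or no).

Form the matrix with these vectors as rows and row reduce.
R2 ← R2 − (7/2)·R1: [0, -65/2, -39/2, 39/2]
R3 ← R3 + (3/2)·R1: [0, 55/2, 33/2, -33/2]
R4 ← R4 − (3)·R1: [0, -35, -21, 21]
R3 ← R3 + (11/13)·R2: [0, 0, 0, 0]
R4 ← R4 − (14/13)·R2: [0, 0, 0, 0]
2 nonzero rows, so the 4 vectors span a space of dimension 2.
Since 2 < 4, the vectors are linearly dependent.

no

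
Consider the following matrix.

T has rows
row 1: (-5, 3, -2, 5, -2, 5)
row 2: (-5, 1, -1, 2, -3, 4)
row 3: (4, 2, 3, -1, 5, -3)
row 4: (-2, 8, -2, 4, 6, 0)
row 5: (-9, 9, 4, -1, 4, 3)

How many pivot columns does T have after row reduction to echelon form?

4

Row reduce to echelon form.
R2 ← R2 − R1: [0, -2, 1, -3, -1, -1]
R3 ← R3 + (4/5)·R1: [0, 22/5, 7/5, 3, 17/5, 1]
R4 ← R4 − (2/5)·R1: [0, 34/5, -6/5, 2, 34/5, -2]
R5 ← R5 − (9/5)·R1: [0, 18/5, 38/5, -10, 38/5, -6]
R3 ← R3 + (11/5)·R2: [0, 0, 18/5, -18/5, 6/5, -6/5]
R4 ← R4 + (17/5)·R2: [0, 0, 11/5, -41/5, 17/5, -27/5]
R5 ← R5 + (9/5)·R2: [0, 0, 47/5, -77/5, 29/5, -39/5]
R4 ← R4 − (11/18)·R3: [0, 0, 0, -6, 8/3, -14/3]
R5 ← R5 − (47/18)·R3: [0, 0, 0, -6, 8/3, -14/3]
R5 ← R5 − R4: [0, 0, 0, 0, 0, 0]
Echelon form has 4 nonzero rows, so rank(T) = 4.
Each nonzero row contributes one pivot column: 4 pivot columns.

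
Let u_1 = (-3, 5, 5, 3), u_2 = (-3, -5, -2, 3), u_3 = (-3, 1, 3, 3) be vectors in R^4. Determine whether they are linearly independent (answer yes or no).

yes

Form the matrix with these vectors as rows and row reduce.
R2 ← R2 − R1: [0, -10, -7, 0]
R3 ← R3 − R1: [0, -4, -2, 0]
R3 ← R3 − (2/5)·R2: [0, 0, 4/5, 0]
3 nonzero rows, so the 3 vectors span a space of dimension 3.
Since 3 = 3, the vectors are linearly independent.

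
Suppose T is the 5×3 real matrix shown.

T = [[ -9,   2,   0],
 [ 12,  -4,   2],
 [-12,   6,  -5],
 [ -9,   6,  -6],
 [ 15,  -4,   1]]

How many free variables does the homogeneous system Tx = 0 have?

Row reduce to echelon form.
R2 ← R2 + (4/3)·R1: [0, -4/3, 2]
R3 ← R3 − (4/3)·R1: [0, 10/3, -5]
R4 ← R4 − R1: [0, 4, -6]
R5 ← R5 + (5/3)·R1: [0, -2/3, 1]
R3 ← R3 + (5/2)·R2: [0, 0, 0]
R4 ← R4 + (3)·R2: [0, 0, 0]
R5 ← R5 − (1/2)·R2: [0, 0, 0]
2 nonzero rows, so rank(T) = 2.
T has 3 columns; by rank–nullity, nullity = 3 − 2 = 1.

1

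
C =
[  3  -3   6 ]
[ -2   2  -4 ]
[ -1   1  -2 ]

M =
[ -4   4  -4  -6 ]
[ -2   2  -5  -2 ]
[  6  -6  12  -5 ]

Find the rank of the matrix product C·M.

1

First compute CM:
[[ 30, -30,  75, -42],
 [-20,  20, -50,  28],
 [-10,  10, -25,  14]]
Now row reduce the product.
R2 ← R2 + (2/3)·R1: [0, 0, 0, 0]
R3 ← R3 + (1/3)·R1: [0, 0, 0, 0]
1 nonzero row, so rank(CM) = 1.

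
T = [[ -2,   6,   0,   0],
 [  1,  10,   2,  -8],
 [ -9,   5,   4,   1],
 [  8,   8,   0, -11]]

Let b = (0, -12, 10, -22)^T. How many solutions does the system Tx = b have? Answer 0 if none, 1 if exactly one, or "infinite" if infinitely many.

1

Row reduce the augmented matrix [T | b].
R2 ← R2 + (1/2)·R1: [0, 13, 2, -8, -12]
R3 ← R3 − (9/2)·R1: [0, -22, 4, 1, 10]
R4 ← R4 + (4)·R1: [0, 32, 0, -11, -22]
R3 ← R3 + (22/13)·R2: [0, 0, 96/13, -163/13, -134/13]
R4 ← R4 − (32/13)·R2: [0, 0, -64/13, 113/13, 98/13]
R4 ← R4 + (2/3)·R3: [0, 0, 0, 1/3, 2/3]
The echelon form has 4 nonzero rows, and every pivot lies in the first 4 columns, so rank(T) = rank([T|b]) = 4.
The system is consistent.
rank = 4 = number of unknowns, so the solution is unique.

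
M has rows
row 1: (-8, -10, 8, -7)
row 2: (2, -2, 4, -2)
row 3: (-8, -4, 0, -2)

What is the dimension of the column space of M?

Row reduce to echelon form.
R2 ← R2 + (1/4)·R1: [0, -9/2, 6, -15/4]
R3 ← R3 − R1: [0, 6, -8, 5]
R3 ← R3 + (4/3)·R2: [0, 0, 0, 0]
Echelon form has 2 nonzero rows, so rank(M) = 2.
The column space has dimension equal to the rank: 2.

2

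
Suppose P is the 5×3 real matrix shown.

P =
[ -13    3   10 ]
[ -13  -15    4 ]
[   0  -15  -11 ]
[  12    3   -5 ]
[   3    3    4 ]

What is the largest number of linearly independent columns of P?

Row reduce to echelon form.
R2 ← R2 − R1: [0, -18, -6]
R4 ← R4 + (12/13)·R1: [0, 75/13, 55/13]
R5 ← R5 + (3/13)·R1: [0, 48/13, 82/13]
R3 ← R3 − (5/6)·R2: [0, 0, -6]
R4 ← R4 + (25/78)·R2: [0, 0, 30/13]
R5 ← R5 + (8/39)·R2: [0, 0, 66/13]
R4 ← R4 + (5/13)·R3: [0, 0, 0]
R5 ← R5 + (11/13)·R3: [0, 0, 0]
Echelon form has 3 nonzero rows, so rank(P) = 3.
The rank gives the maximum number of linearly independent columns: 3.

3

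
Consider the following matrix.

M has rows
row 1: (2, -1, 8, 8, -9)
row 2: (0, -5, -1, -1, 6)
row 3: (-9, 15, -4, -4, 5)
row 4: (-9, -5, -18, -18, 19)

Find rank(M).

Row reduce to echelon form.
R3 ← R3 + (9/2)·R1: [0, 21/2, 32, 32, -71/2]
R4 ← R4 + (9/2)·R1: [0, -19/2, 18, 18, -43/2]
R3 ← R3 + (21/10)·R2: [0, 0, 299/10, 299/10, -229/10]
R4 ← R4 − (19/10)·R2: [0, 0, 199/10, 199/10, -329/10]
R4 ← R4 − (199/299)·R3: [0, 0, 0, 0, -5280/299]
Echelon form has 4 nonzero rows, so rank(M) = 4.

4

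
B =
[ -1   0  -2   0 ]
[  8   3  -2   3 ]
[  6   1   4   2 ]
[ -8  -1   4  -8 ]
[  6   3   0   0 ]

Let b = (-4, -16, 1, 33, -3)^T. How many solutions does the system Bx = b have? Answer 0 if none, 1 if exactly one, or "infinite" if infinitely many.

infinite

Row reduce the augmented matrix [B | b].
R2 ← R2 + (8)·R1: [0, 3, -18, 3, -48]
R3 ← R3 + (6)·R1: [0, 1, -8, 2, -23]
R4 ← R4 − (8)·R1: [0, -1, 20, -8, 65]
R5 ← R5 + (6)·R1: [0, 3, -12, 0, -27]
R3 ← R3 − (1/3)·R2: [0, 0, -2, 1, -7]
R4 ← R4 + (1/3)·R2: [0, 0, 14, -7, 49]
R5 ← R5 − R2: [0, 0, 6, -3, 21]
R4 ← R4 + (7)·R3: [0, 0, 0, 0, 0]
R5 ← R5 + (3)·R3: [0, 0, 0, 0, 0]
The echelon form has 3 nonzero rows, and every pivot lies in the first 4 columns, so rank(B) = rank([B|b]) = 3.
The system is consistent.
rank = 3 < 4 unknowns, so there are infinitely many solutions.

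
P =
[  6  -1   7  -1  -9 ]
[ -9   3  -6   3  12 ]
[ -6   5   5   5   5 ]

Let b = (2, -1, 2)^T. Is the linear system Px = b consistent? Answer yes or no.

no

Row reduce the augmented matrix [P | b].
R2 ← R2 + (3/2)·R1: [0, 3/2, 9/2, 3/2, -3/2, 2]
R3 ← R3 + R1: [0, 4, 12, 4, -4, 4]
R3 ← R3 − (8/3)·R2: [0, 0, 0, 0, 0, -4/3]
The echelon form has 3 nonzero rows; the last pivot sits in the augmented column, so rank(P) = 2 but rank([P|b]) = 3.
Since the ranks differ, the system is inconsistent.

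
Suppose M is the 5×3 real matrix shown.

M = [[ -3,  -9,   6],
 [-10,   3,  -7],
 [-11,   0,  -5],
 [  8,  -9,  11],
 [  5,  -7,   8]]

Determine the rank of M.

2

Row reduce to echelon form.
R2 ← R2 − (10/3)·R1: [0, 33, -27]
R3 ← R3 − (11/3)·R1: [0, 33, -27]
R4 ← R4 + (8/3)·R1: [0, -33, 27]
R5 ← R5 + (5/3)·R1: [0, -22, 18]
R3 ← R3 − R2: [0, 0, 0]
R4 ← R4 + R2: [0, 0, 0]
R5 ← R5 + (2/3)·R2: [0, 0, 0]
Echelon form has 2 nonzero rows, so rank(M) = 2.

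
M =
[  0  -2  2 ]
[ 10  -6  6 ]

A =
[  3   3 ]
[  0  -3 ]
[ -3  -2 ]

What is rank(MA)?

First compute MA:
[[ -6,   2],
 [ 12,  36]]
Now row reduce the product.
R2 ← R2 + (2)·R1: [0, 40]
2 nonzero rows, so rank(MA) = 2.

2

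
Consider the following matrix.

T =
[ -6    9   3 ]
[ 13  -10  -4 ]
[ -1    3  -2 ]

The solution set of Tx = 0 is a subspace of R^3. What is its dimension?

0

Row reduce to echelon form.
R2 ← R2 + (13/6)·R1: [0, 19/2, 5/2]
R3 ← R3 − (1/6)·R1: [0, 3/2, -5/2]
R3 ← R3 − (3/19)·R2: [0, 0, -55/19]
3 nonzero rows, so rank(T) = 3.
T has 3 columns; by rank–nullity, nullity = 3 − 3 = 0.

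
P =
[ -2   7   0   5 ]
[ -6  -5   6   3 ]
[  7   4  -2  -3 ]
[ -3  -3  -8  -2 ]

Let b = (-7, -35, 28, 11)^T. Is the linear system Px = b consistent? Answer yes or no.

yes

Row reduce the augmented matrix [P | b].
R2 ← R2 − (3)·R1: [0, -26, 6, -12, -14]
R3 ← R3 + (7/2)·R1: [0, 57/2, -2, 29/2, 7/2]
R4 ← R4 − (3/2)·R1: [0, -27/2, -8, -19/2, 43/2]
R3 ← R3 + (57/52)·R2: [0, 0, 119/26, 35/26, -154/13]
R4 ← R4 − (27/52)·R2: [0, 0, -289/26, -85/26, 374/13]
R4 ← R4 + (17/7)·R3: [0, 0, 0, 0, 0]
The echelon form has 3 nonzero rows, and every pivot lies in the first 4 columns, so rank(P) = rank([P|b]) = 3.
The system is consistent.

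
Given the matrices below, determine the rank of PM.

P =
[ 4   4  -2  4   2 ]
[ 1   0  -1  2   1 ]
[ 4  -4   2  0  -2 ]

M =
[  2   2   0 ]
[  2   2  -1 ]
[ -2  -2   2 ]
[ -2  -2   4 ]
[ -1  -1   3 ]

2

First compute PM:
[[ 10,  10,  14],
 [ -1,  -1,   9],
 [ -2,  -2,   2]]
Now row reduce the product.
R2 ← R2 + (1/10)·R1: [0, 0, 52/5]
R3 ← R3 + (1/5)·R1: [0, 0, 24/5]
R3 ← R3 − (6/13)·R2: [0, 0, 0]
2 nonzero rows, so rank(PM) = 2.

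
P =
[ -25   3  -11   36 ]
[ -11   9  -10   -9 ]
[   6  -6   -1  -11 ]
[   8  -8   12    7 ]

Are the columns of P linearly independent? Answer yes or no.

yes

Row reduce P to echelon form.
R2 ← R2 − (11/25)·R1: [0, 192/25, -129/25, -621/25]
R3 ← R3 + (6/25)·R1: [0, -132/25, -91/25, -59/25]
R4 ← R4 + (8/25)·R1: [0, -176/25, 212/25, 463/25]
R3 ← R3 + (11/16)·R2: [0, 0, -115/16, -311/16]
R4 ← R4 + (11/12)·R2: [0, 0, 15/4, -17/4]
R4 ← R4 + (12/23)·R3: [0, 0, 0, -331/23]
4 pivots among 4 columns.
Every column is a pivot column, so the columns are linearly independent.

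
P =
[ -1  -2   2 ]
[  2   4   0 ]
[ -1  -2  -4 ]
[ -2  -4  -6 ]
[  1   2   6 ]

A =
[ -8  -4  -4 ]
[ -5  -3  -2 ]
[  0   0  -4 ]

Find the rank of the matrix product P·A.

First compute PA:
[[ 18,  10,   0],
 [-36, -20, -16],
 [ 18,  10,  24],
 [ 36,  20,  40],
 [-18, -10, -32]]
Now row reduce the product.
R2 ← R2 + (2)·R1: [0, 0, -16]
R3 ← R3 − R1: [0, 0, 24]
R4 ← R4 − (2)·R1: [0, 0, 40]
R5 ← R5 + R1: [0, 0, -32]
R3 ← R3 + (3/2)·R2: [0, 0, 0]
R4 ← R4 + (5/2)·R2: [0, 0, 0]
R5 ← R5 − (2)·R2: [0, 0, 0]
2 nonzero rows, so rank(PA) = 2.

2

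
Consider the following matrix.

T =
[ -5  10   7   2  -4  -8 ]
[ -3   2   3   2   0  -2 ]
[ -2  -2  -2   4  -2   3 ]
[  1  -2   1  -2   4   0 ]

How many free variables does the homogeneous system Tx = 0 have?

Row reduce to echelon form.
R2 ← R2 − (3/5)·R1: [0, -4, -6/5, 4/5, 12/5, 14/5]
R3 ← R3 − (2/5)·R1: [0, -6, -24/5, 16/5, -2/5, 31/5]
R4 ← R4 + (1/5)·R1: [0, 0, 12/5, -8/5, 16/5, -8/5]
R3 ← R3 − (3/2)·R2: [0, 0, -3, 2, -4, 2]
R4 ← R4 + (4/5)·R3: [0, 0, 0, 0, 0, 0]
3 nonzero rows, so rank(T) = 3.
T has 6 columns; by rank–nullity, nullity = 6 − 3 = 3.

3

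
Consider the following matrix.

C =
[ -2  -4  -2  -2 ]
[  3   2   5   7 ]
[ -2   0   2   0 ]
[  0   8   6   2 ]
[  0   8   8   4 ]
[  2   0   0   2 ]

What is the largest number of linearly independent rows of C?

3

Row reduce to echelon form.
R2 ← R2 + (3/2)·R1: [0, -4, 2, 4]
R3 ← R3 − R1: [0, 4, 4, 2]
R6 ← R6 + R1: [0, -4, -2, 0]
R3 ← R3 + R2: [0, 0, 6, 6]
R4 ← R4 + (2)·R2: [0, 0, 10, 10]
R5 ← R5 + (2)·R2: [0, 0, 12, 12]
R6 ← R6 − R2: [0, 0, -4, -4]
R4 ← R4 − (5/3)·R3: [0, 0, 0, 0]
R5 ← R5 − (2)·R3: [0, 0, 0, 0]
R6 ← R6 + (2/3)·R3: [0, 0, 0, 0]
Echelon form has 3 nonzero rows, so rank(C) = 3.
The rank gives the maximum number of linearly independent rows: 3.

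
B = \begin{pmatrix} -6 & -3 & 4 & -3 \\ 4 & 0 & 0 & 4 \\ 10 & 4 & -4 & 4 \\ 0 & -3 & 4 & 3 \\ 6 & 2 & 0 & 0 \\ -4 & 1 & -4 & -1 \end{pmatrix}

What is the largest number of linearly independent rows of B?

3

Row reduce to echelon form.
R2 ← R2 + (2/3)·R1: [0, -2, 8/3, 2]
R3 ← R3 + (5/3)·R1: [0, -1, 8/3, -1]
R5 ← R5 + R1: [0, -1, 4, -3]
R6 ← R6 − (2/3)·R1: [0, 3, -20/3, 1]
R3 ← R3 − (1/2)·R2: [0, 0, 4/3, -2]
R4 ← R4 − (3/2)·R2: [0, 0, 0, 0]
R5 ← R5 − (1/2)·R2: [0, 0, 8/3, -4]
R6 ← R6 + (3/2)·R2: [0, 0, -8/3, 4]
R5 ← R5 − (2)·R3: [0, 0, 0, 0]
R6 ← R6 + (2)·R3: [0, 0, 0, 0]
Echelon form has 3 nonzero rows, so rank(B) = 3.
The rank gives the maximum number of linearly independent rows: 3.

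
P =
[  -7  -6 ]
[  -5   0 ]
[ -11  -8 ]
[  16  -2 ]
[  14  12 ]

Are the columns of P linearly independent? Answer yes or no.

Row reduce P to echelon form.
R2 ← R2 − (5/7)·R1: [0, 30/7]
R3 ← R3 − (11/7)·R1: [0, 10/7]
R4 ← R4 + (16/7)·R1: [0, -110/7]
R5 ← R5 + (2)·R1: [0, 0]
R3 ← R3 − (1/3)·R2: [0, 0]
R4 ← R4 + (11/3)·R2: [0, 0]
2 pivots among 2 columns.
Every column is a pivot column, so the columns are linearly independent.

yes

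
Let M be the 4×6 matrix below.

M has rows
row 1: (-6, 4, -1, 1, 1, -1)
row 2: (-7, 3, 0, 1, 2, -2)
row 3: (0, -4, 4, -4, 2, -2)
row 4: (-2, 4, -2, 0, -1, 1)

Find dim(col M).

3

Row reduce to echelon form.
R2 ← R2 − (7/6)·R1: [0, -5/3, 7/6, -1/6, 5/6, -5/6]
R4 ← R4 − (1/3)·R1: [0, 8/3, -5/3, -1/3, -4/3, 4/3]
R3 ← R3 − (12/5)·R2: [0, 0, 6/5, -18/5, 0, 0]
R4 ← R4 + (8/5)·R2: [0, 0, 1/5, -3/5, 0, 0]
R4 ← R4 − (1/6)·R3: [0, 0, 0, 0, 0, 0]
Echelon form has 3 nonzero rows, so rank(M) = 3.
The column space has dimension equal to the rank: 3.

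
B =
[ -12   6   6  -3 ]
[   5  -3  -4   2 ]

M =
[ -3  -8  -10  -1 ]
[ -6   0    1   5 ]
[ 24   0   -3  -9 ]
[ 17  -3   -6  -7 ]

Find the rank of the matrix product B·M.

2

First compute BM:
[[ 93, 105, 126,   9],
 [-59, -46, -53,   2]]
Now row reduce the product.
R2 ← R2 + (59/93)·R1: [0, 639/31, 835/31, 239/31]
2 nonzero rows, so rank(BM) = 2.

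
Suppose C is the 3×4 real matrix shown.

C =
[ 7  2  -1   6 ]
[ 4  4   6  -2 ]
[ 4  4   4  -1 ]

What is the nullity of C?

Row reduce to echelon form.
R2 ← R2 − (4/7)·R1: [0, 20/7, 46/7, -38/7]
R3 ← R3 − (4/7)·R1: [0, 20/7, 32/7, -31/7]
R3 ← R3 − R2: [0, 0, -2, 1]
3 nonzero rows, so rank(C) = 3.
C has 4 columns; by rank–nullity, nullity = 4 − 3 = 1.

1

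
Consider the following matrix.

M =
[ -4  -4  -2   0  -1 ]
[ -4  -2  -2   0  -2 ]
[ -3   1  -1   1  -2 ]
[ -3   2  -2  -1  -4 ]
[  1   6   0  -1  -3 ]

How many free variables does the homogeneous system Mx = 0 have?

2

Row reduce to echelon form.
R2 ← R2 − R1: [0, 2, 0, 0, -1]
R3 ← R3 − (3/4)·R1: [0, 4, 1/2, 1, -5/4]
R4 ← R4 − (3/4)·R1: [0, 5, -1/2, -1, -13/4]
R5 ← R5 + (1/4)·R1: [0, 5, -1/2, -1, -13/4]
R3 ← R3 − (2)·R2: [0, 0, 1/2, 1, 3/4]
R4 ← R4 − (5/2)·R2: [0, 0, -1/2, -1, -3/4]
R5 ← R5 − (5/2)·R2: [0, 0, -1/2, -1, -3/4]
R4 ← R4 + R3: [0, 0, 0, 0, 0]
R5 ← R5 + R3: [0, 0, 0, 0, 0]
3 nonzero rows, so rank(M) = 3.
M has 5 columns; by rank–nullity, nullity = 5 − 3 = 2.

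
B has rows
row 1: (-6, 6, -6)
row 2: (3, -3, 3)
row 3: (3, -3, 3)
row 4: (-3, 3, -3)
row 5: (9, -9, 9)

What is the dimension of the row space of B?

1

Row reduce to echelon form.
R2 ← R2 + (1/2)·R1: [0, 0, 0]
R3 ← R3 + (1/2)·R1: [0, 0, 0]
R4 ← R4 − (1/2)·R1: [0, 0, 0]
R5 ← R5 + (3/2)·R1: [0, 0, 0]
Echelon form has 1 nonzero row, so rank(B) = 1.
The row space has dimension equal to the rank: 1.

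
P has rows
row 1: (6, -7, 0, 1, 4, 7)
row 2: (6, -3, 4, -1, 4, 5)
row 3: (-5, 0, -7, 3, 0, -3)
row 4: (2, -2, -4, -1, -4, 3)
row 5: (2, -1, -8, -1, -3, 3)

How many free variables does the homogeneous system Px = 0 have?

Row reduce to echelon form.
R2 ← R2 − R1: [0, 4, 4, -2, 0, -2]
R3 ← R3 + (5/6)·R1: [0, -35/6, -7, 23/6, 10/3, 17/6]
R4 ← R4 − (1/3)·R1: [0, 1/3, -4, -4/3, -16/3, 2/3]
R5 ← R5 − (1/3)·R1: [0, 4/3, -8, -4/3, -13/3, 2/3]
R3 ← R3 + (35/24)·R2: [0, 0, -7/6, 11/12, 10/3, -1/12]
R4 ← R4 − (1/12)·R2: [0, 0, -13/3, -7/6, -16/3, 5/6]
R5 ← R5 − (1/3)·R2: [0, 0, -28/3, -2/3, -13/3, 4/3]
R4 ← R4 − (26/7)·R3: [0, 0, 0, -32/7, -124/7, 8/7]
R5 ← R5 − (8)·R3: [0, 0, 0, -8, -31, 2]
R5 ← R5 − (7/4)·R4: [0, 0, 0, 0, 0, 0]
4 nonzero rows, so rank(P) = 4.
P has 6 columns; by rank–nullity, nullity = 6 − 4 = 2.

2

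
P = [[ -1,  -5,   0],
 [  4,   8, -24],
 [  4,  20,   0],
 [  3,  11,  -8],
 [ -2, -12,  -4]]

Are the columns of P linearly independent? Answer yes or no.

Row reduce P to echelon form.
R2 ← R2 + (4)·R1: [0, -12, -24]
R3 ← R3 + (4)·R1: [0, 0, 0]
R4 ← R4 + (3)·R1: [0, -4, -8]
R5 ← R5 − (2)·R1: [0, -2, -4]
R4 ← R4 − (1/3)·R2: [0, 0, 0]
R5 ← R5 − (1/6)·R2: [0, 0, 0]
2 pivots among 3 columns.
Only 2 < 3 pivot columns, so the columns are linearly dependent.

no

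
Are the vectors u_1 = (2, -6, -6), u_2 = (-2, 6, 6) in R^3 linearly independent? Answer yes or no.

no

Form the matrix with these vectors as rows and row reduce.
R2 ← R2 + R1: [0, 0, 0]
1 nonzero row, so the 2 vectors span a space of dimension 1.
Since 1 < 2, the vectors are linearly dependent.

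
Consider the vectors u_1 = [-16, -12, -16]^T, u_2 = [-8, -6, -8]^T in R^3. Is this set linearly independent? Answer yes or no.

Form the matrix with these vectors as rows and row reduce.
R2 ← R2 − (1/2)·R1: [0, 0, 0]
1 nonzero row, so the 2 vectors span a space of dimension 1.
Since 1 < 2, the vectors are linearly dependent.

no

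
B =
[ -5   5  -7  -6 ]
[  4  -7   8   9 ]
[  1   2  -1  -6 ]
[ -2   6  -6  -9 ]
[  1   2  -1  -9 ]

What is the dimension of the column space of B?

3

Row reduce to echelon form.
R2 ← R2 + (4/5)·R1: [0, -3, 12/5, 21/5]
R3 ← R3 + (1/5)·R1: [0, 3, -12/5, -36/5]
R4 ← R4 − (2/5)·R1: [0, 4, -16/5, -33/5]
R5 ← R5 + (1/5)·R1: [0, 3, -12/5, -51/5]
R3 ← R3 + R2: [0, 0, 0, -3]
R4 ← R4 + (4/3)·R2: [0, 0, 0, -1]
R5 ← R5 + R2: [0, 0, 0, -6]
R4 ← R4 − (1/3)·R3: [0, 0, 0, 0]
R5 ← R5 − (2)·R3: [0, 0, 0, 0]
Echelon form has 3 nonzero rows, so rank(B) = 3.
The column space has dimension equal to the rank: 3.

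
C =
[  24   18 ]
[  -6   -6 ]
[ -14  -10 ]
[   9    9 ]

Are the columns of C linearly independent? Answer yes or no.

yes

Row reduce C to echelon form.
R2 ← R2 + (1/4)·R1: [0, -3/2]
R3 ← R3 + (7/12)·R1: [0, 1/2]
R4 ← R4 − (3/8)·R1: [0, 9/4]
R3 ← R3 + (1/3)·R2: [0, 0]
R4 ← R4 + (3/2)·R2: [0, 0]
2 pivots among 2 columns.
Every column is a pivot column, so the columns are linearly independent.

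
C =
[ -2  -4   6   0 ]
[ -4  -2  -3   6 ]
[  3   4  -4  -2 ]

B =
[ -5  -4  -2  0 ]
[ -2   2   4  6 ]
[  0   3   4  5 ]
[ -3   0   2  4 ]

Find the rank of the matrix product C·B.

First compute CB:
[[ 18,  18,  12,   6],
 [  6,   3,   0,  -3],
 [-17, -16, -10,  -4]]
Now row reduce the product.
R2 ← R2 − (1/3)·R1: [0, -3, -4, -5]
R3 ← R3 + (17/18)·R1: [0, 1, 4/3, 5/3]
R3 ← R3 + (1/3)·R2: [0, 0, 0, 0]
2 nonzero rows, so rank(CB) = 2.

2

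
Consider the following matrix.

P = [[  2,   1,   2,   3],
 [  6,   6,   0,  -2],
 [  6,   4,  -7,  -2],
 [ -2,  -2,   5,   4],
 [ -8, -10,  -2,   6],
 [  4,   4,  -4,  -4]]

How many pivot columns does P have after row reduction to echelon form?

Row reduce to echelon form.
R2 ← R2 − (3)·R1: [0, 3, -6, -11]
R3 ← R3 − (3)·R1: [0, 1, -13, -11]
R4 ← R4 + R1: [0, -1, 7, 7]
R5 ← R5 + (4)·R1: [0, -6, 6, 18]
R6 ← R6 − (2)·R1: [0, 2, -8, -10]
R3 ← R3 − (1/3)·R2: [0, 0, -11, -22/3]
R4 ← R4 + (1/3)·R2: [0, 0, 5, 10/3]
R5 ← R5 + (2)·R2: [0, 0, -6, -4]
R6 ← R6 − (2/3)·R2: [0, 0, -4, -8/3]
R4 ← R4 + (5/11)·R3: [0, 0, 0, 0]
R5 ← R5 − (6/11)·R3: [0, 0, 0, 0]
R6 ← R6 − (4/11)·R3: [0, 0, 0, 0]
Echelon form has 3 nonzero rows, so rank(P) = 3.
Each nonzero row contributes one pivot column: 3 pivot columns.

3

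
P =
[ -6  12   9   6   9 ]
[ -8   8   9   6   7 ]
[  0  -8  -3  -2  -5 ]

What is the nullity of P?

3

Row reduce to echelon form.
R2 ← R2 − (4/3)·R1: [0, -8, -3, -2, -5]
R3 ← R3 − R2: [0, 0, 0, 0, 0]
2 nonzero rows, so rank(P) = 2.
P has 5 columns; by rank–nullity, nullity = 5 − 2 = 3.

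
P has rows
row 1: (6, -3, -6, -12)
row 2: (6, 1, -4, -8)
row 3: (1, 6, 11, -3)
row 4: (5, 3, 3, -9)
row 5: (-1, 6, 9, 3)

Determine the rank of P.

Row reduce to echelon form.
R2 ← R2 − R1: [0, 4, 2, 4]
R3 ← R3 − (1/6)·R1: [0, 13/2, 12, -1]
R4 ← R4 − (5/6)·R1: [0, 11/2, 8, 1]
R5 ← R5 + (1/6)·R1: [0, 11/2, 8, 1]
R3 ← R3 − (13/8)·R2: [0, 0, 35/4, -15/2]
R4 ← R4 − (11/8)·R2: [0, 0, 21/4, -9/2]
R5 ← R5 − (11/8)·R2: [0, 0, 21/4, -9/2]
R4 ← R4 − (3/5)·R3: [0, 0, 0, 0]
R5 ← R5 − (3/5)·R3: [0, 0, 0, 0]
Echelon form has 3 nonzero rows, so rank(P) = 3.

3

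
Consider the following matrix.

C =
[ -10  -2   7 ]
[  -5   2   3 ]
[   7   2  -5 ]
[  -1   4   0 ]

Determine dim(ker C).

1

Row reduce to echelon form.
R2 ← R2 − (1/2)·R1: [0, 3, -1/2]
R3 ← R3 + (7/10)·R1: [0, 3/5, -1/10]
R4 ← R4 − (1/10)·R1: [0, 21/5, -7/10]
R3 ← R3 − (1/5)·R2: [0, 0, 0]
R4 ← R4 − (7/5)·R2: [0, 0, 0]
2 nonzero rows, so rank(C) = 2.
C has 3 columns; by rank–nullity, nullity = 3 − 2 = 1.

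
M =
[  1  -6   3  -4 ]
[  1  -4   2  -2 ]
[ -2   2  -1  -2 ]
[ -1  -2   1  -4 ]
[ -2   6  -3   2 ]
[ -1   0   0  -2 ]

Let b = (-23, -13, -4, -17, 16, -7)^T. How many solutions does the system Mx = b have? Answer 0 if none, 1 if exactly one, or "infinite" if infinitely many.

infinite

Row reduce the augmented matrix [M | b].
R2 ← R2 − R1: [0, 2, -1, 2, 10]
R3 ← R3 + (2)·R1: [0, -10, 5, -10, -50]
R4 ← R4 + R1: [0, -8, 4, -8, -40]
R5 ← R5 + (2)·R1: [0, -6, 3, -6, -30]
R6 ← R6 + R1: [0, -6, 3, -6, -30]
R3 ← R3 + (5)·R2: [0, 0, 0, 0, 0]
R4 ← R4 + (4)·R2: [0, 0, 0, 0, 0]
R5 ← R5 + (3)·R2: [0, 0, 0, 0, 0]
R6 ← R6 + (3)·R2: [0, 0, 0, 0, 0]
The echelon form has 2 nonzero rows, and every pivot lies in the first 4 columns, so rank(M) = rank([M|b]) = 2.
The system is consistent.
rank = 2 < 4 unknowns, so there are infinitely many solutions.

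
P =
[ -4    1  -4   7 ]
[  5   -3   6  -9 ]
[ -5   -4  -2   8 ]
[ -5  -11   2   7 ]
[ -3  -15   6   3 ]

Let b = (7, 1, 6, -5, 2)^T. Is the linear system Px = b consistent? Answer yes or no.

no

Row reduce the augmented matrix [P | b].
R2 ← R2 + (5/4)·R1: [0, -7/4, 1, -1/4, 39/4]
R3 ← R3 − (5/4)·R1: [0, -21/4, 3, -3/4, -11/4]
R4 ← R4 − (5/4)·R1: [0, -49/4, 7, -7/4, -55/4]
R5 ← R5 − (3/4)·R1: [0, -63/4, 9, -9/4, -13/4]
R3 ← R3 − (3)·R2: [0, 0, 0, 0, -32]
R4 ← R4 − (7)·R2: [0, 0, 0, 0, -82]
R5 ← R5 − (9)·R2: [0, 0, 0, 0, -91]
R4 ← R4 − (41/16)·R3: [0, 0, 0, 0, 0]
R5 ← R5 − (91/32)·R3: [0, 0, 0, 0, 0]
The echelon form has 3 nonzero rows; the last pivot sits in the augmented column, so rank(P) = 2 but rank([P|b]) = 3.
Since the ranks differ, the system is inconsistent.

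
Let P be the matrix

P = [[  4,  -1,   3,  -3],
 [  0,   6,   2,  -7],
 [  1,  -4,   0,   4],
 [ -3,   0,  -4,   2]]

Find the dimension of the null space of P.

1

Row reduce to echelon form.
R3 ← R3 − (1/4)·R1: [0, -15/4, -3/4, 19/4]
R4 ← R4 + (3/4)·R1: [0, -3/4, -7/4, -1/4]
R3 ← R3 + (5/8)·R2: [0, 0, 1/2, 3/8]
R4 ← R4 + (1/8)·R2: [0, 0, -3/2, -9/8]
R4 ← R4 + (3)·R3: [0, 0, 0, 0]
3 nonzero rows, so rank(P) = 3.
P has 4 columns; by rank–nullity, nullity = 4 − 3 = 1.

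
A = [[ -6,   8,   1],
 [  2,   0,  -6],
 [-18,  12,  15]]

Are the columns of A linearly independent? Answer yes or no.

Row reduce A to echelon form.
R2 ← R2 + (1/3)·R1: [0, 8/3, -17/3]
R3 ← R3 − (3)·R1: [0, -12, 12]
R3 ← R3 + (9/2)·R2: [0, 0, -27/2]
3 pivots among 3 columns.
Every column is a pivot column, so the columns are linearly independent.

yes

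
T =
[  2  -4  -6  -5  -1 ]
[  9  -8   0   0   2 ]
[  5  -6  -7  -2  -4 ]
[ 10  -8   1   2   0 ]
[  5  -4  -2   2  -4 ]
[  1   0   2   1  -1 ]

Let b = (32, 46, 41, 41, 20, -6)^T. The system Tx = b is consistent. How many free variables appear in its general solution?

Row reduce the augmented matrix [T | b].
R2 ← R2 − (9/2)·R1: [0, 10, 27, 45/2, 13/2, -98]
R3 ← R3 − (5/2)·R1: [0, 4, 8, 21/2, -3/2, -39]
R4 ← R4 − (5)·R1: [0, 12, 31, 27, 5, -119]
R5 ← R5 − (5/2)·R1: [0, 6, 13, 29/2, -3/2, -60]
R6 ← R6 − (1/2)·R1: [0, 2, 5, 7/2, -1/2, -22]
R3 ← R3 − (2/5)·R2: [0, 0, -14/5, 3/2, -41/10, 1/5]
R4 ← R4 − (6/5)·R2: [0, 0, -7/5, 0, -14/5, -7/5]
R5 ← R5 − (3/5)·R2: [0, 0, -16/5, 1, -27/5, -6/5]
R6 ← R6 − (1/5)·R2: [0, 0, -2/5, -1, -9/5, -12/5]
R4 ← R4 − (1/2)·R3: [0, 0, 0, -3/4, -3/4, -3/2]
R5 ← R5 − (8/7)·R3: [0, 0, 0, -5/7, -5/7, -10/7]
R6 ← R6 − (1/7)·R3: [0, 0, 0, -17/14, -17/14, -17/7]
R5 ← R5 − (20/21)·R4: [0, 0, 0, 0, 0, 0]
R6 ← R6 − (34/21)·R4: [0, 0, 0, 0, 0, 0]
The echelon form has 4 nonzero rows, and every pivot lies in the first 5 columns, so rank(T) = rank([T|b]) = 4.
The system is consistent.
Free variables = (unknowns) − (rank) = 5 − 4 = 1.

1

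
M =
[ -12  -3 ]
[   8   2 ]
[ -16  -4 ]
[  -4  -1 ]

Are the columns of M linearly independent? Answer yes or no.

no

Row reduce M to echelon form.
R2 ← R2 + (2/3)·R1: [0, 0]
R3 ← R3 − (4/3)·R1: [0, 0]
R4 ← R4 − (1/3)·R1: [0, 0]
1 pivot among 2 columns.
Only 1 < 2 pivot columns, so the columns are linearly dependent.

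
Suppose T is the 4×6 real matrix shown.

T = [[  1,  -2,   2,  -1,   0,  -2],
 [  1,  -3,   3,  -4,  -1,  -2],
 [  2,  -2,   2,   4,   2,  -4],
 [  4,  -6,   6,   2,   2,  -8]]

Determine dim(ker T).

4

Row reduce to echelon form.
R2 ← R2 − R1: [0, -1, 1, -3, -1, 0]
R3 ← R3 − (2)·R1: [0, 2, -2, 6, 2, 0]
R4 ← R4 − (4)·R1: [0, 2, -2, 6, 2, 0]
R3 ← R3 + (2)·R2: [0, 0, 0, 0, 0, 0]
R4 ← R4 + (2)·R2: [0, 0, 0, 0, 0, 0]
2 nonzero rows, so rank(T) = 2.
T has 6 columns; by rank–nullity, nullity = 6 − 2 = 4.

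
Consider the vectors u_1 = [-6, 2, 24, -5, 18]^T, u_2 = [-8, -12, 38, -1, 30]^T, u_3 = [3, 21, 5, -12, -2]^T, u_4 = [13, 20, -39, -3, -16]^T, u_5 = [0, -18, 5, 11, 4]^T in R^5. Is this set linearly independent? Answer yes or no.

Form the matrix with these vectors as rows and row reduce.
R2 ← R2 − (4/3)·R1: [0, -44/3, 6, 17/3, 6]
R3 ← R3 + (1/2)·R1: [0, 22, 17, -29/2, 7]
R4 ← R4 + (13/6)·R1: [0, 73/3, 13, -83/6, 23]
R3 ← R3 + (3/2)·R2: [0, 0, 26, -6, 16]
R4 ← R4 + (73/44)·R2: [0, 0, 505/22, -195/44, 725/22]
R5 ← R5 − (27/22)·R2: [0, 0, -26/11, 89/22, -37/11]
R4 ← R4 − (505/572)·R3: [0, 0, 0, 45/52, 5385/286]
R5 ← R5 + (1/11)·R3: [0, 0, 0, 7/2, -21/11]
R5 ← R5 − (182/45)·R4: [0, 0, 0, 0, -2576/33]
5 nonzero rows, so the 5 vectors span a space of dimension 5.
Since 5 = 5, the vectors are linearly independent.

yes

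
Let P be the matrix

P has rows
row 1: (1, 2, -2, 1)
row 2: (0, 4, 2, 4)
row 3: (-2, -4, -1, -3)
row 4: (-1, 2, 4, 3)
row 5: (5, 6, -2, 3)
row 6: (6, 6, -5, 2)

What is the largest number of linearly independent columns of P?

3

Row reduce to echelon form.
R3 ← R3 + (2)·R1: [0, 0, -5, -1]
R4 ← R4 + R1: [0, 4, 2, 4]
R5 ← R5 − (5)·R1: [0, -4, 8, -2]
R6 ← R6 − (6)·R1: [0, -6, 7, -4]
R4 ← R4 − R2: [0, 0, 0, 0]
R5 ← R5 + R2: [0, 0, 10, 2]
R6 ← R6 + (3/2)·R2: [0, 0, 10, 2]
R5 ← R5 + (2)·R3: [0, 0, 0, 0]
R6 ← R6 + (2)·R3: [0, 0, 0, 0]
Echelon form has 3 nonzero rows, so rank(P) = 3.
The rank gives the maximum number of linearly independent columns: 3.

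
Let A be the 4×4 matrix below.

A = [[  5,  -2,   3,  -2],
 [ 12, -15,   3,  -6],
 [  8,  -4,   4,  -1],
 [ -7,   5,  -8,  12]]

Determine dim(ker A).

Row reduce to echelon form.
R2 ← R2 − (12/5)·R1: [0, -51/5, -21/5, -6/5]
R3 ← R3 − (8/5)·R1: [0, -4/5, -4/5, 11/5]
R4 ← R4 + (7/5)·R1: [0, 11/5, -19/5, 46/5]
R3 ← R3 − (4/51)·R2: [0, 0, -8/17, 39/17]
R4 ← R4 + (11/51)·R2: [0, 0, -80/17, 152/17]
R4 ← R4 − (10)·R3: [0, 0, 0, -14]
4 nonzero rows, so rank(A) = 4.
A has 4 columns; by rank–nullity, nullity = 4 − 4 = 0.

0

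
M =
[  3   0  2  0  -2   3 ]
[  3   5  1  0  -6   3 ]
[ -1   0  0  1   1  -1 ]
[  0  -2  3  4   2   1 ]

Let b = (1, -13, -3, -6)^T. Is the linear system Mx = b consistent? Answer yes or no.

Row reduce the augmented matrix [M | b].
R2 ← R2 − R1: [0, 5, -1, 0, -4, 0, -14]
R3 ← R3 + (1/3)·R1: [0, 0, 2/3, 1, 1/3, 0, -8/3]
R4 ← R4 + (2/5)·R2: [0, 0, 13/5, 4, 2/5, 1, -58/5]
R4 ← R4 − (39/10)·R3: [0, 0, 0, 1/10, -9/10, 1, -6/5]
The echelon form has 4 nonzero rows, and every pivot lies in the first 6 columns, so rank(M) = rank([M|b]) = 4.
The system is consistent.

yes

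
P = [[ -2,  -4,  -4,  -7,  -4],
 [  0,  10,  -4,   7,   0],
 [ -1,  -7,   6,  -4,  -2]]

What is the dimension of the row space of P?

3

Row reduce to echelon form.
R3 ← R3 − (1/2)·R1: [0, -5, 8, -1/2, 0]
R3 ← R3 + (1/2)·R2: [0, 0, 6, 3, 0]
Echelon form has 3 nonzero rows, so rank(P) = 3.
The row space has dimension equal to the rank: 3.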